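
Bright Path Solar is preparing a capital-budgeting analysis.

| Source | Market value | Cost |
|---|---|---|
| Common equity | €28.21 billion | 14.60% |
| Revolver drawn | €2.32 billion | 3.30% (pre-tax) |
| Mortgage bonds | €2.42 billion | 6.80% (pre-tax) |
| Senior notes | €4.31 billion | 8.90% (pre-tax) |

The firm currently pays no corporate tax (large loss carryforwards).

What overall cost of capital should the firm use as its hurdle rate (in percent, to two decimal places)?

Total capital V = 28.21 + 2.32 + 2.42 + 4.31 = 37.26.
Equity: weight = 28.21/37.26 = 0.7571; cost = 14.6%.
Revolver drawn: weight = 2.32/37.26 = 0.0623; after-tax cost = 3.3% × (1 − 0%) = 3.3000%.
Mortgage bonds: weight = 2.42/37.26 = 0.0649; after-tax cost = 6.8% × (1 − 0%) = 6.8000%.
Senior notes: weight = 4.31/37.26 = 0.1157; after-tax cost = 8.9% × (1 − 0%) = 8.9000%.
WACC = 0.7571 × 14.6000% + 0.0623 × 3.3000% + 0.0649 × 6.8000% + 0.1157 × 8.9000% = 12.7305%.

12.73%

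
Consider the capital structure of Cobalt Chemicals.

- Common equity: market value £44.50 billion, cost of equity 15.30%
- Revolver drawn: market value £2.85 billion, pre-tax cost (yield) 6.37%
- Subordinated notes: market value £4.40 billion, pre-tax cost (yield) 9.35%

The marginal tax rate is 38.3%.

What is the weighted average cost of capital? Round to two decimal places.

13.86%

Total capital V = 44.5 + 2.85 + 4.4 = 51.75.
Equity: weight = 44.5/51.75 = 0.8599; cost = 15.3%.
Revolver drawn: weight = 2.85/51.75 = 0.0551; after-tax cost = 6.37% × (1 − 38.3%) = 3.9303%.
Subordinated notes: weight = 4.4/51.75 = 0.0850; after-tax cost = 9.35% × (1 − 38.3%) = 5.7689%.
WACC = 0.8599 × 15.3000% + 0.0551 × 3.9303% + 0.0850 × 5.7689% = 13.8635%.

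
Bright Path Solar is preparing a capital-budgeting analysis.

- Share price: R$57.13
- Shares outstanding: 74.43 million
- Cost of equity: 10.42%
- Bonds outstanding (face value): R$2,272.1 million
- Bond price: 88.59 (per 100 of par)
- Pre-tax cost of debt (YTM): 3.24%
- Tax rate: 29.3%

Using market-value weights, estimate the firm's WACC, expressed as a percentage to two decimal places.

Market value of equity E = 57.13 × 74.43m = 4252.1859m. Market value of debt D = 2272.1m × 88.59/100 = 2012.85339m.
Total capital V = 4252.1859 + 2012.85339 = 6265.03929.
Equity: weight = 4252.1859/6265.03929 = 0.6787; cost = 10.42%.
Bonds outstanding: weight = 2012.85339/6265.03929 = 0.3213; after-tax cost = 3.24% × (1 − 29.3%) = 2.2907%.
WACC = 0.6787 × 10.4200% + 0.3213 × 2.2907% = 7.8082%.

7.81%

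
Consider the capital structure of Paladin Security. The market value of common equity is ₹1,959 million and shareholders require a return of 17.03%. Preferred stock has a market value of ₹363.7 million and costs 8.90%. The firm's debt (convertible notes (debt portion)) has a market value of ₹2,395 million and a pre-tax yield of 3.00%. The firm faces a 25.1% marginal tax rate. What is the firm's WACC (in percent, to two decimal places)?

Total capital V = 1959 + 363.7 + 2395 = 4717.7.
Equity: weight = 1959/4717.7 = 0.4152; cost = 17.03%.
Preferred: weight = 363.7/4717.7 = 0.0771; cost = 8.9%.
Convertible notes (debt portion): weight = 2395/4717.7 = 0.5077; after-tax cost = 3% × (1 − 25.1%) = 2.2470%.
WACC = 0.4152 × 17.0300% + 0.0771 × 8.9000% + 0.5077 × 2.2470% = 8.8985%.

8.90%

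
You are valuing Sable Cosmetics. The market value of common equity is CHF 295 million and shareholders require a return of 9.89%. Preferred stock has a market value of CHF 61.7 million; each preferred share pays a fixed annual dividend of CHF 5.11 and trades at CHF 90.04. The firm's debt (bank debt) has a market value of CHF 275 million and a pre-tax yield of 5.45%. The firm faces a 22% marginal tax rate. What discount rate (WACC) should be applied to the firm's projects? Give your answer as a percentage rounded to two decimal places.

7.02%

Cost of preferred: Rp = 5.11 / 90.04 = 5.6753%.
Total capital V = 295 + 61.7 + 275 = 631.7.
Equity: weight = 295/631.7 = 0.4670; cost = 9.89%.
Preferred: weight = 61.7/631.7 = 0.0977; cost = 5.6753%.
Bank debt: weight = 275/631.7 = 0.4353; after-tax cost = 5.45% × (1 − 22%) = 4.2510%.
WACC = 0.4670 × 9.8900% + 0.0977 × 5.6753% + 0.4353 × 4.2510% = 7.0235%.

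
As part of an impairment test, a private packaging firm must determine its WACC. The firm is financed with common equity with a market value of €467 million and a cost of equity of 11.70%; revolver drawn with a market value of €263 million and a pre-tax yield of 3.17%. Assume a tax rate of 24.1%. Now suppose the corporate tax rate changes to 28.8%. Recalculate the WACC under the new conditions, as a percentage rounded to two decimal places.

8.30%

After the change:
Total capital V = 467 + 263 = 730.
Equity: weight = 467/730 = 0.6397; cost = 11.7%.
Revolver drawn: weight = 263/730 = 0.3603; after-tax cost = 3.17% × (1 − 28.8%) = 2.2570%.
WACC = 0.6397 × 11.7000% + 0.3603 × 2.2570% = 8.2979%.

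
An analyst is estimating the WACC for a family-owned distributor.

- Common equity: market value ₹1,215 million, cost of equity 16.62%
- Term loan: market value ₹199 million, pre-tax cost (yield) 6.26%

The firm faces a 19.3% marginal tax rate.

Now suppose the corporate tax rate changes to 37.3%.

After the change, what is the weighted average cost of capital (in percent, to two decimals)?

After the change:
Total capital V = 1215 + 199 = 1414.
Equity: weight = 1215/1414 = 0.8593; cost = 16.62%.
Term loan: weight = 199/1414 = 0.1407; after-tax cost = 6.26% × (1 − 37.3%) = 3.9250%.
WACC = 0.8593 × 16.6200% + 0.1407 × 3.9250% = 14.8334%.

14.83%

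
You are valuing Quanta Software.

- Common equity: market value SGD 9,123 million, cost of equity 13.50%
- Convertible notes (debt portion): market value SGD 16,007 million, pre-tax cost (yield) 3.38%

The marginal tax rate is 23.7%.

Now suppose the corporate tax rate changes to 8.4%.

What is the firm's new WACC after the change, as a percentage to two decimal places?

After the change:
Total capital V = 9123 + 16007 = 25130.
Equity: weight = 9123/25130 = 0.3630; cost = 13.5%.
Convertible notes (debt portion): weight = 16007/25130 = 0.6370; after-tax cost = 3.38% × (1 − 8.4%) = 3.0961%.
WACC = 0.3630 × 13.5000% + 0.6370 × 3.0961% = 6.8730%.

6.87%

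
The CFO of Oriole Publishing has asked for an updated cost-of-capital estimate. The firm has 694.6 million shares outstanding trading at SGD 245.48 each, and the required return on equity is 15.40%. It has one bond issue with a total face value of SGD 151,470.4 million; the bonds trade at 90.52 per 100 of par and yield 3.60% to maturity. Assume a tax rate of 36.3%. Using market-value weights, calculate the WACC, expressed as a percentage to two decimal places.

Market value of equity E = 245.48 × 694.6m = 170510.408m. Market value of debt D = 151470.4m × 90.52/100 = 137111.00608m.
Total capital V = 170510.408 + 137111.00608 = 307621.41408.
Equity: weight = 170510.408/307621.41408 = 0.5543; cost = 15.4%.
Bonds outstanding: weight = 137111.00608/307621.41408 = 0.4457; after-tax cost = 3.6% × (1 − 36.3%) = 2.2932%.
WACC = 0.5543 × 15.4000% + 0.4457 × 2.2932% = 9.5581%.

9.56%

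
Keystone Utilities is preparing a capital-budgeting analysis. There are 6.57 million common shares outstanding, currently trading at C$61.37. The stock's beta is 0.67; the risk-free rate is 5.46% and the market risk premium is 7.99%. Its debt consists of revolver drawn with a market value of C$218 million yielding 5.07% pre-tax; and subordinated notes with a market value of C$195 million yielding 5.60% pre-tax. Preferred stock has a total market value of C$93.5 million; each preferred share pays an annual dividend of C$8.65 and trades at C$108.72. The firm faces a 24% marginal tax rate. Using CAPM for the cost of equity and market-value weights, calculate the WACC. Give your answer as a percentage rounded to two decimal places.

Cost of equity via CAPM: Re = 5.46% + 0.67 × 7.99% = 10.8133%.
Cost of preferred: Rp = 8.65 / 108.72 = 7.9562%.
Market value of equity E = 61.37 × 6.57m = 403.2009m.
Total capital V = 403.2009 + 93.5 + 218 + 195 = 909.7009.
Equity: weight = 403.2009/909.7009 = 0.4432; cost = 10.8133%.
Preferred: weight = 93.5/909.7009 = 0.1028; cost = 7.9562%.
Revolver drawn: weight = 218/909.7009 = 0.2396; after-tax cost = 5.07% × (1 − 24%) = 3.8532%.
Subordinated notes: weight = 195/909.7009 = 0.2144; after-tax cost = 5.6% × (1 − 24%) = 4.2560%.
WACC = 0.4432 × 10.8133% + 0.1028 × 7.9562% + 0.2396 × 3.8532% + 0.2144 × 4.2560% = 7.4461%.

7.45%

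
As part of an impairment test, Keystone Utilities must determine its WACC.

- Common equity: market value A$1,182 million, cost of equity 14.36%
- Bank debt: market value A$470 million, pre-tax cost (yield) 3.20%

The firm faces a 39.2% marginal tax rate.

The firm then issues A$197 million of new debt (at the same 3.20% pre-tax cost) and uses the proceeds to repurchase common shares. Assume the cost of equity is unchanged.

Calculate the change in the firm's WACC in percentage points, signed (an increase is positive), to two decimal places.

-1.48 pp

Current WACC:
Total capital V = 1182 + 470 = 1652.
Equity: weight = 1182/1652 = 0.7155; cost = 14.36%.
Bank debt: weight = 470/1652 = 0.2845; after-tax cost = 3.2% × (1 − 39.2%) = 1.9456%.
WACC = 0.7155 × 14.3600% + 0.2845 × 1.9456% = 10.8281%.
After the change:
Total capital V = 985 + 667 = 1652.
Equity: weight = 985/1652 = 0.5962; cost = 14.36%.
Bank debt: weight = 667/1652 = 0.4038; after-tax cost = 3.2% × (1 − 39.2%) = 1.9456%.
WACC = 0.5962 × 14.3600% + 0.4038 × 1.9456% = 9.3476%.
Change in WACC = 9.3476% − 10.8281% = -1.4804 pp.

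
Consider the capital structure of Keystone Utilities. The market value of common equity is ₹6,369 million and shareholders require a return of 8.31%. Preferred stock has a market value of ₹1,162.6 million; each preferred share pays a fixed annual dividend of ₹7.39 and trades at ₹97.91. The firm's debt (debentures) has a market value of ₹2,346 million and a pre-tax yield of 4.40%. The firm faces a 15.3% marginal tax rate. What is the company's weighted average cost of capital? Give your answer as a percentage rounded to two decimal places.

Cost of preferred: Rp = 7.39 / 97.91 = 7.5477%.
Total capital V = 6369 + 1162.6 + 2346 = 9877.6.
Equity: weight = 6369/9877.6 = 0.6448; cost = 8.31%.
Preferred: weight = 1162.6/9877.6 = 0.1177; cost = 7.5477%.
Debentures: weight = 2346/9877.6 = 0.2375; after-tax cost = 4.4% × (1 − 15.3%) = 3.7268%.
WACC = 0.6448 × 8.3100% + 0.1177 × 7.5477% + 0.2375 × 3.7268% = 7.1317%.

7.13%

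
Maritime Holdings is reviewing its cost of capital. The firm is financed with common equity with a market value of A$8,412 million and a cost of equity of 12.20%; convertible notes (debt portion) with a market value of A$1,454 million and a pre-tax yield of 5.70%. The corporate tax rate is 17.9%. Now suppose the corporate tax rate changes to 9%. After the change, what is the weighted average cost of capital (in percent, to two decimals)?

11.17%

After the change:
Total capital V = 8412 + 1454 = 9866.
Equity: weight = 8412/9866 = 0.8526; cost = 12.2%.
Convertible notes (debt portion): weight = 1454/9866 = 0.1474; after-tax cost = 5.7% × (1 − 9%) = 5.1870%.
WACC = 0.8526 × 12.2000% + 0.1474 × 5.1870% = 11.1665%.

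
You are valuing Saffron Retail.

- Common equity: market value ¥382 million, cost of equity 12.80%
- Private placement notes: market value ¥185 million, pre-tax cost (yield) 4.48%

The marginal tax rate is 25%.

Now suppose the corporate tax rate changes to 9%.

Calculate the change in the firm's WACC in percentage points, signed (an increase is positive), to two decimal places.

+0.23 pp

Current WACC:
Total capital V = 382 + 185 = 567.
Equity: weight = 382/567 = 0.6737; cost = 12.8%.
Private placement notes: weight = 185/567 = 0.3263; after-tax cost = 4.48% × (1 − 25%) = 3.3600%.
WACC = 0.6737 × 12.8000% + 0.3263 × 3.3600% = 9.7199%.
After the change:
Total capital V = 382 + 185 = 567.
Equity: weight = 382/567 = 0.6737; cost = 12.8%.
Private placement notes: weight = 185/567 = 0.3263; after-tax cost = 4.48% × (1 − 9%) = 4.0768%.
WACC = 0.6737 × 12.8000% + 0.3263 × 4.0768% = 9.9538%.
Change in WACC = 9.9538% − 9.7199% = 0.2339 pp.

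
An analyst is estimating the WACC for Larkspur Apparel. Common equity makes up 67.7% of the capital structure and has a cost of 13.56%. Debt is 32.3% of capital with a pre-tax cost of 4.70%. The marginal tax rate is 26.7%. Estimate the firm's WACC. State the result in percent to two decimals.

After-tax cost of debt = 4.7% × (1 − 26.7%) = 3.4451%.
WACC = 0.677 × 13.5600% + 0.323 × 3.4451% = 10.2929%.

10.29%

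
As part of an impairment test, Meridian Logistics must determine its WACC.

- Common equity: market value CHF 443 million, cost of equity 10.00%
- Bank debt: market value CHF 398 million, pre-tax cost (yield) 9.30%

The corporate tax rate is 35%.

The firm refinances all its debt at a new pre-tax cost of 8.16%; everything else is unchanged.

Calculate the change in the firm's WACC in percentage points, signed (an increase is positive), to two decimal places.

Current WACC:
Total capital V = 443 + 398 = 841.
Equity: weight = 443/841 = 0.5268; cost = 10%.
Bank debt: weight = 398/841 = 0.4732; after-tax cost = 9.3% × (1 − 35%) = 6.0450%.
WACC = 0.5268 × 10.0000% + 0.4732 × 6.0450% = 8.1283%.
After the change:
Total capital V = 443 + 398 = 841.
Equity: weight = 443/841 = 0.5268; cost = 10%.
Bank debt: weight = 398/841 = 0.4732; after-tax cost = 8.16% × (1 − 35%) = 5.3040%.
WACC = 0.5268 × 10.0000% + 0.4732 × 5.3040% = 7.7776%.
Change in WACC = 7.7776% − 8.1283% = -0.3507 pp.

-0.35 pp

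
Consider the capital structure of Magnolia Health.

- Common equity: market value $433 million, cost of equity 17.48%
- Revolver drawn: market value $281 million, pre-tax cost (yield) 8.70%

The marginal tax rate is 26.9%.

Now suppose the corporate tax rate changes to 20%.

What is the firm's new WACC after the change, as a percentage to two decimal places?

13.34%

After the change:
Total capital V = 433 + 281 = 714.
Equity: weight = 433/714 = 0.6064; cost = 17.48%.
Revolver drawn: weight = 281/714 = 0.3936; after-tax cost = 8.7% × (1 − 20%) = 6.9600%.
WACC = 0.6064 × 17.4800% + 0.3936 × 6.9600% = 13.3398%.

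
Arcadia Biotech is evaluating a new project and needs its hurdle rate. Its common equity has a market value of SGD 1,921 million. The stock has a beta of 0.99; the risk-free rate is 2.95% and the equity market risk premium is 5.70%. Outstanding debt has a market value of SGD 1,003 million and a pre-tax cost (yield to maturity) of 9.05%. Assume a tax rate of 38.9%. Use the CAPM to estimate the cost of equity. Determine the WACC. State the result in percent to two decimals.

Cost of equity via CAPM: Re = 2.95% + 0.99 × 5.7% = 8.5930%.
Total capital V = 1921 + 1003 = 2924.
Equity: weight = 1921/2924 = 0.6570; cost = 8.593%.
Debt: weight = 1003/2924 = 0.3430; after-tax cost = 9.05% × (1 − 38.9%) = 5.5296%.
WACC = 0.6570 × 8.5930% + 0.3430 × 5.5296% = 7.5422%.

7.54%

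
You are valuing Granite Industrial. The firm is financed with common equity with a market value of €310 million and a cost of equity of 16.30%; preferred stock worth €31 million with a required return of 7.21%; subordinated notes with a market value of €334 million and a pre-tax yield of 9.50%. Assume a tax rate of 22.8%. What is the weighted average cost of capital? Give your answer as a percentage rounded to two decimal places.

Total capital V = 310 + 31 + 334 = 675.
Equity: weight = 310/675 = 0.4593; cost = 16.3%.
Preferred: weight = 31/675 = 0.0459; cost = 7.21%.
Subordinated notes: weight = 334/675 = 0.4948; after-tax cost = 9.5% × (1 − 22.8%) = 7.3340%.
WACC = 0.4593 × 16.3000% + 0.0459 × 7.2100% + 0.4948 × 7.3340% = 11.4460%.

11.45%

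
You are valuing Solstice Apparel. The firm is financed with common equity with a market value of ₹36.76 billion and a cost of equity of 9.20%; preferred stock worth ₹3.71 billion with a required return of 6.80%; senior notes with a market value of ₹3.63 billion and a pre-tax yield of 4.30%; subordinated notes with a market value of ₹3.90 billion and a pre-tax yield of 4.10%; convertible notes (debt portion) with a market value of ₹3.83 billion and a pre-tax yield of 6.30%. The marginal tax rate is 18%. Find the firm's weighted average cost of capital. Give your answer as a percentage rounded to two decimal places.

7.89%

Total capital V = 36.76 + 3.71 + 3.63 + 3.9 + 3.83 = 51.83.
Equity: weight = 36.76/51.83 = 0.7092; cost = 9.2%.
Preferred: weight = 3.71/51.83 = 0.0716; cost = 6.8%.
Senior notes: weight = 3.63/51.83 = 0.0700; after-tax cost = 4.3% × (1 − 18%) = 3.5260%.
Subordinated notes: weight = 3.9/51.83 = 0.0752; after-tax cost = 4.1% × (1 − 18%) = 3.3620%.
Convertible notes (debt portion): weight = 3.83/51.83 = 0.0739; after-tax cost = 6.3% × (1 − 18%) = 5.1660%.
WACC = 0.7092 × 9.2000% + 0.0716 × 6.8000% + 0.0700 × 3.5260% + 0.0752 × 3.3620% + 0.0739 × 5.1660% = 7.8934%.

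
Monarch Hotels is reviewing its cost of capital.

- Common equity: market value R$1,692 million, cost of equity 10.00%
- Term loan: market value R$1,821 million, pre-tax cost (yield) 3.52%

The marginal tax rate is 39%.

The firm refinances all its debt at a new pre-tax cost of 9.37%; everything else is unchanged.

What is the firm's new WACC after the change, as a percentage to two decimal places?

After the change:
Total capital V = 1692 + 1821 = 3513.
Equity: weight = 1692/3513 = 0.4816; cost = 10%.
Term loan: weight = 1821/3513 = 0.5184; after-tax cost = 9.37% × (1 − 39%) = 5.7157%.
WACC = 0.4816 × 10.0000% + 0.5184 × 5.7157% = 7.7792%.

7.78%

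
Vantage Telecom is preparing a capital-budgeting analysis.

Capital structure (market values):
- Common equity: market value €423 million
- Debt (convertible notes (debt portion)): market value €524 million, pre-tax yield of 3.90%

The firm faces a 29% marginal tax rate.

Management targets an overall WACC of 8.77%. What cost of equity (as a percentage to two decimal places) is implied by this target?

Total capital V = 423 + 524 = 947.
Equity weight = 423/947 = 0.4467.
Convertible notes (debt portion) weight = 524/947 = 0.5533.
Debt contribution = 0.5533 × 3.9% × (1 − 29%) = 1.5322%.
Required equity contribution = 8.77% − 1.5322% = 7.2378%.
Re = 7.2378% / 0.4467 = 16.2039%.

16.20%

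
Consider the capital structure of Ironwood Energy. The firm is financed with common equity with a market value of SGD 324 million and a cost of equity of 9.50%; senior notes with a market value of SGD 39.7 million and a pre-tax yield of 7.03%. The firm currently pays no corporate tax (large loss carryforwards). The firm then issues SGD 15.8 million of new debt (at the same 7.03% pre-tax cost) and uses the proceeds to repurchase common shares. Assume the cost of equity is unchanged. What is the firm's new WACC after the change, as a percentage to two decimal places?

After the change:
Total capital V = 308.2 + 55.5 = 363.7.
Equity: weight = 308.2/363.7 = 0.8474; cost = 9.5%.
Senior notes: weight = 55.5/363.7 = 0.1526; after-tax cost = 7.03% × (1 − 0%) = 7.0300%.
WACC = 0.8474 × 9.5000% + 0.1526 × 7.0300% = 9.1231%.

9.12%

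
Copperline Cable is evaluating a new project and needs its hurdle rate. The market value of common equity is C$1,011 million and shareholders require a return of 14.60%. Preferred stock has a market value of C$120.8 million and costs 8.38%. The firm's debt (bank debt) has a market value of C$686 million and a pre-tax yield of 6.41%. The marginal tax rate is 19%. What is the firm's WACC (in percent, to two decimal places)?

Total capital V = 1011 + 120.8 + 686 = 1817.8.
Equity: weight = 1011/1817.8 = 0.5562; cost = 14.6%.
Preferred: weight = 120.8/1817.8 = 0.0665; cost = 8.38%.
Bank debt: weight = 686/1817.8 = 0.3774; after-tax cost = 6.41% × (1 − 19%) = 5.1921%.
WACC = 0.5562 × 14.6000% + 0.0665 × 8.3800% + 0.3774 × 5.1921% = 10.6363%.

10.64%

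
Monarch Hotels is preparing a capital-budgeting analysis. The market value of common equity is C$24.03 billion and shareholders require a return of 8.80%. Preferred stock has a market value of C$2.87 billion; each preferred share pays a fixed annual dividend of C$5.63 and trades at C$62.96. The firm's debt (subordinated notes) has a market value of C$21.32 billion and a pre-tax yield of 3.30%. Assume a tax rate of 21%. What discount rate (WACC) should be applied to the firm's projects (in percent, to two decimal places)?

Cost of preferred: Rp = 5.63 / 62.96 = 8.9422%.
Total capital V = 24.03 + 2.87 + 21.32 = 48.22.
Equity: weight = 24.03/48.22 = 0.4983; cost = 8.8%.
Preferred: weight = 2.87/48.22 = 0.0595; cost = 8.9422%.
Subordinated notes: weight = 21.32/48.22 = 0.4421; after-tax cost = 3.3% × (1 − 21%) = 2.6070%.
WACC = 0.4983 × 8.8000% + 0.0595 × 8.9422% + 0.4421 × 2.6070% = 6.0703%.

6.07%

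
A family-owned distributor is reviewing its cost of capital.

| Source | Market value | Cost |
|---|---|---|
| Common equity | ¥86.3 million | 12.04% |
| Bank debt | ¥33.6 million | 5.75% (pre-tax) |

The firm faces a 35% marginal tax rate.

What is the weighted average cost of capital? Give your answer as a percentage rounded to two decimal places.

9.71%

Total capital V = 86.3 + 33.6 = 119.9.
Equity: weight = 86.3/119.9 = 0.7198; cost = 12.04%.
Bank debt: weight = 33.6/119.9 = 0.2802; after-tax cost = 5.75% × (1 − 35%) = 3.7375%.
WACC = 0.7198 × 12.0400% + 0.2802 × 3.7375% = 9.7134%.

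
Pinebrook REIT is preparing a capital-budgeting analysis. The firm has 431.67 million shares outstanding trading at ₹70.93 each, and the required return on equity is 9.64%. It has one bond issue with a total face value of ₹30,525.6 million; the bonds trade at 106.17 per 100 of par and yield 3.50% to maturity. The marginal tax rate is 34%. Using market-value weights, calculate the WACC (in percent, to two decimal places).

Market value of equity E = 70.93 × 431.67m = 30618.3531m. Market value of debt D = 30525.6m × 106.17/100 = 32409.02952m.
Total capital V = 30618.3531 + 32409.02952 = 63027.38262.
Equity: weight = 30618.3531/63027.38262 = 0.4858; cost = 9.64%.
Bonds outstanding: weight = 32409.02952/63027.38262 = 0.5142; after-tax cost = 3.5% × (1 − 34%) = 2.3100%.
WACC = 0.4858 × 9.6400% + 0.5142 × 2.3100% = 5.8709%.

5.87%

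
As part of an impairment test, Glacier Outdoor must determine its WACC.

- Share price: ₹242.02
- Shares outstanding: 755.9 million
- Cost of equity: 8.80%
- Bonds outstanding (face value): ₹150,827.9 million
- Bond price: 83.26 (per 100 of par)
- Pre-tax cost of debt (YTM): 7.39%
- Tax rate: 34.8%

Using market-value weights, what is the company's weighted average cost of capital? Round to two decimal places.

Market value of equity E = 242.02 × 755.9m = 182942.918m. Market value of debt D = 150827.9m × 83.26/100 = 125579.30954m.
Total capital V = 182942.918 + 125579.30954 = 308522.22754.
Equity: weight = 182942.918/308522.22754 = 0.5930; cost = 8.8%.
Bonds outstanding: weight = 125579.30954/308522.22754 = 0.4070; after-tax cost = 7.39% × (1 − 34.8%) = 4.8183%.
WACC = 0.5930 × 8.8000% + 0.4070 × 4.8183% = 7.1793%.

7.18%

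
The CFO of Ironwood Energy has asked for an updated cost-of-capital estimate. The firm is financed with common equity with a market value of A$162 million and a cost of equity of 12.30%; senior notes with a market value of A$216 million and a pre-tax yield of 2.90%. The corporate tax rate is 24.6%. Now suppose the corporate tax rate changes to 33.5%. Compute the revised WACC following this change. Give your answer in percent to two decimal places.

6.37%

After the change:
Total capital V = 162 + 216 = 378.
Equity: weight = 162/378 = 0.4286; cost = 12.3%.
Senior notes: weight = 216/378 = 0.5714; after-tax cost = 2.9% × (1 − 33.5%) = 1.9285%.
WACC = 0.4286 × 12.3000% + 0.5714 × 1.9285% = 6.3734%.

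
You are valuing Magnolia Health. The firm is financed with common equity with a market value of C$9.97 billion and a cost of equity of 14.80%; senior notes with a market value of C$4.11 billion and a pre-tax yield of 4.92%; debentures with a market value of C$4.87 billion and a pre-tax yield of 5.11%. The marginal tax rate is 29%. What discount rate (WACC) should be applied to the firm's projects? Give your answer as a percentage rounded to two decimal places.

Total capital V = 9.97 + 4.11 + 4.87 = 18.95.
Equity: weight = 9.97/18.95 = 0.5261; cost = 14.8%.
Senior notes: weight = 4.11/18.95 = 0.2169; after-tax cost = 4.92% × (1 − 29%) = 3.4932%.
Debentures: weight = 4.87/18.95 = 0.2570; after-tax cost = 5.11% × (1 − 29%) = 3.6281%.
WACC = 0.5261 × 14.8000% + 0.2169 × 3.4932% + 0.2570 × 3.6281% = 9.4766%.

9.48%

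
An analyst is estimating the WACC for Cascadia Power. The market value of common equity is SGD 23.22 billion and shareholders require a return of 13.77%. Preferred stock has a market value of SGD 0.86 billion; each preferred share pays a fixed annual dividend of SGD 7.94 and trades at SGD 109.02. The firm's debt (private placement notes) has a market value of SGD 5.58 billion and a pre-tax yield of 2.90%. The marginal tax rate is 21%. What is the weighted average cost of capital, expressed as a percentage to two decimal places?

11.42%

Cost of preferred: Rp = 7.94 / 109.02 = 7.2831%.
Total capital V = 23.22 + 0.86 + 5.58 = 29.66.
Equity: weight = 23.22/29.66 = 0.7829; cost = 13.77%.
Preferred: weight = 0.86/29.66 = 0.0290; cost = 7.2831%.
Private placement notes: weight = 5.58/29.66 = 0.1881; after-tax cost = 2.9% × (1 − 21%) = 2.2910%.
WACC = 0.7829 × 13.7700% + 0.0290 × 7.2831% + 0.1881 × 2.2910% = 11.4223%.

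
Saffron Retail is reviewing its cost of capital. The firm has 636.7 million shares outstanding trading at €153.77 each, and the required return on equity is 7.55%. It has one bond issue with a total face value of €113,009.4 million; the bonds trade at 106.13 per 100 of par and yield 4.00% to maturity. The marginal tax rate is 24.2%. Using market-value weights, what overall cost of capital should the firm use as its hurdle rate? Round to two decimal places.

5.06%

Market value of equity E = 153.77 × 636.7m = 97905.359m. Market value of debt D = 113009.4m × 106.13/100 = 119936.87622m.
Total capital V = 97905.359 + 119936.87622 = 217842.23522.
Equity: weight = 97905.359/217842.23522 = 0.4494; cost = 7.55%.
Bonds outstanding: weight = 119936.87622/217842.23522 = 0.5506; after-tax cost = 4% × (1 − 24.2%) = 3.0320%.
WACC = 0.4494 × 7.5500% + 0.5506 × 3.0320% = 5.0625%.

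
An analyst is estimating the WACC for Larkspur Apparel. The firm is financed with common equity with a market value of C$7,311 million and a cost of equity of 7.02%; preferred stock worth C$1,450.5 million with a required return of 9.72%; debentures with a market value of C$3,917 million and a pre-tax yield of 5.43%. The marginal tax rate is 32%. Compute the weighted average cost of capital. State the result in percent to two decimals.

Total capital V = 7311 + 1450.5 + 3917 = 12678.5.
Equity: weight = 7311/12678.5 = 0.5766; cost = 7.02%.
Preferred: weight = 1450.5/12678.5 = 0.1144; cost = 9.72%.
Debentures: weight = 3917/12678.5 = 0.3089; after-tax cost = 5.43% × (1 − 32%) = 3.6924%.
WACC = 0.5766 × 7.0200% + 0.1144 × 9.7200% + 0.3089 × 3.6924% = 6.3008%.

6.30%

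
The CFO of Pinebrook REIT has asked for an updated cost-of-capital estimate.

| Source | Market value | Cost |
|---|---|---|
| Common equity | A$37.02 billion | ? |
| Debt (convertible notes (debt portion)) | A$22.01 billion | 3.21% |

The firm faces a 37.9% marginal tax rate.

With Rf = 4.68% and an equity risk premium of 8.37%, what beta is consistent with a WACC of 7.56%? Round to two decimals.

0.74

Total capital V = 37.02 + 22.01 = 59.03.
Equity weight = 37.02/59.03 = 0.6271.
Convertible notes (debt portion) weight = 22.01/59.03 = 0.3729.
Debt contribution = 0.3729 × 3.21% × (1 − 37.9%) = 0.7433%.
Required equity contribution = 7.56% − 0.7433% = 6.8167%  ⇒  Re = 10.8696%.
CAPM: 10.8696% = 4.68% + β × 8.37%  ⇒  β = 0.7395.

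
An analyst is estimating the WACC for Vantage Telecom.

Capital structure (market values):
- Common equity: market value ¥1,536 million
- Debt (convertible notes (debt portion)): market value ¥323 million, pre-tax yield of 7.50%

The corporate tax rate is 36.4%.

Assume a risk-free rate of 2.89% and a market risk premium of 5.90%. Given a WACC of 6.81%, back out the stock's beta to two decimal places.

0.74

Total capital V = 1536 + 323 = 1859.
Equity weight = 1536/1859 = 0.8263.
Convertible notes (debt portion) weight = 323/1859 = 0.1737.
Debt contribution = 0.1737 × 7.5% × (1 − 36.4%) = 0.8288%.
Required equity contribution = 6.81% − 0.8288% = 5.9812%  ⇒  Re = 7.2390%.
CAPM: 7.2390% = 2.89% + β × 5.9%  ⇒  β = 0.7371.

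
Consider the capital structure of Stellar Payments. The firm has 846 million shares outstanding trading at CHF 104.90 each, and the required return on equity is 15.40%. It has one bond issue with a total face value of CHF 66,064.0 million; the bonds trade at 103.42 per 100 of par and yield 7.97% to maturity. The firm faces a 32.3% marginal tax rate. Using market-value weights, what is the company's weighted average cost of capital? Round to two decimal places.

Market value of equity E = 104.9 × 846m = 88745.4m. Market value of debt D = 66064m × 103.42/100 = 68323.3888m.
Total capital V = 88745.4 + 68323.3888 = 157068.7888.
Equity: weight = 88745.4/157068.7888 = 0.5650; cost = 15.4%.
Bonds outstanding: weight = 68323.3888/157068.7888 = 0.4350; after-tax cost = 7.97% × (1 − 32.3%) = 5.3957%.
WACC = 0.5650 × 15.4000% + 0.4350 × 5.3957% = 11.0482%.

11.05%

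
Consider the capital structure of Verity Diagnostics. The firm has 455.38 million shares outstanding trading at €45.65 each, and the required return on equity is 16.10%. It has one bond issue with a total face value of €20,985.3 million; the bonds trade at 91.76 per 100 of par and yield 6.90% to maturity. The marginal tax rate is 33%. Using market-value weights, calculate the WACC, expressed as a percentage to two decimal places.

Market value of equity E = 45.65 × 455.38m = 20788.097m. Market value of debt D = 20985.3m × 91.76/100 = 19256.11128m.
Total capital V = 20788.097 + 19256.11128 = 40044.20828.
Equity: weight = 20788.097/40044.20828 = 0.5191; cost = 16.1%.
Bonds outstanding: weight = 19256.11128/40044.20828 = 0.4809; after-tax cost = 6.9% × (1 − 33%) = 4.6230%.
WACC = 0.5191 × 16.1000% + 0.4809 × 4.6230% = 10.5810%.

10.58%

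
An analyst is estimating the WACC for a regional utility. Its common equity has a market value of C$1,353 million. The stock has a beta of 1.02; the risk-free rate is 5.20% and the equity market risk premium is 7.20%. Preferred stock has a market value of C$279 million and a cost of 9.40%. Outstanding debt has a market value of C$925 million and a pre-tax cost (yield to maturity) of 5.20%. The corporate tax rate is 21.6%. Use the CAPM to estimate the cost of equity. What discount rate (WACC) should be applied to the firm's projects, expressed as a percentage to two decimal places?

Cost of equity via CAPM: Re = 5.2% + 1.02 × 7.2% = 12.5440%.
Total capital V = 1353 + 279 + 925 = 2557.
Equity: weight = 1353/2557 = 0.5291; cost = 12.544%.
Preferred: weight = 279/2557 = 0.1091; cost = 9.4%.
Debt: weight = 925/2557 = 0.3618; after-tax cost = 5.2% × (1 − 21.6%) = 4.0768%.
WACC = 0.5291 × 12.5440% + 0.1091 × 9.4000% + 0.3618 × 4.0768% = 9.1379%.

9.14%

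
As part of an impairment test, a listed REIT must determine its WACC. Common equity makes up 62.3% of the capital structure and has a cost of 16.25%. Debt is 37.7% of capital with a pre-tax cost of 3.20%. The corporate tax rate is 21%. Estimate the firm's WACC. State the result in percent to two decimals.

After-tax cost of debt = 3.2% × (1 − 21%) = 2.5280%.
WACC = 0.623 × 16.2500% + 0.377 × 2.5280% = 11.0768%.

11.08%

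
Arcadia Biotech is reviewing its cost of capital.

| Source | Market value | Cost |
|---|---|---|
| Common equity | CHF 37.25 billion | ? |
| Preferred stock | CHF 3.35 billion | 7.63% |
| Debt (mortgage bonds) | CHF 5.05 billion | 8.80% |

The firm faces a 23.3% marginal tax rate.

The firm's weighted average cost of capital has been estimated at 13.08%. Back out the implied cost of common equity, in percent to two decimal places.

Total capital V = 37.25 + 3.35 + 5.05 = 45.65.
Equity weight = 37.25/45.65 = 0.8160.
Preferred weight = 3.35/45.65 = 0.0734.
Mortgage bonds weight = 5.05/45.65 = 0.1106.
Debt contribution = 0.1106 × 8.8% × (1 − 23.3%) = 0.7467%.
Preferred contribution = 0.0734 × 7.63% = 0.5599%.
Required equity contribution = 13.08% − 1.3066% = 11.7734%.
Re = 11.7734% / 0.8160 = 14.4283%.

14.43%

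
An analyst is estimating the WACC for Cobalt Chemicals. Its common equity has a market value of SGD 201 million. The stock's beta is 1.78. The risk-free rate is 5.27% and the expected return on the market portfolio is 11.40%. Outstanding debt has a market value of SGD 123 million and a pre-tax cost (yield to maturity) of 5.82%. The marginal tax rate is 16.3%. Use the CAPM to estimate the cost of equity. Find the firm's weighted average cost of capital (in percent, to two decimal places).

11.89%

Market risk premium = 11.4% − 5.27% = 6.13%.
Cost of equity via CAPM: Re = 5.27% + 1.78 × 6.13% = 16.1814%.
Total capital V = 201 + 123 = 324.
Equity: weight = 201/324 = 0.6204; cost = 16.1814%.
Debt: weight = 123/324 = 0.3796; after-tax cost = 5.82% × (1 − 16.3%) = 4.8713%.
WACC = 0.6204 × 16.1814% + 0.3796 × 4.8713% = 11.8878%.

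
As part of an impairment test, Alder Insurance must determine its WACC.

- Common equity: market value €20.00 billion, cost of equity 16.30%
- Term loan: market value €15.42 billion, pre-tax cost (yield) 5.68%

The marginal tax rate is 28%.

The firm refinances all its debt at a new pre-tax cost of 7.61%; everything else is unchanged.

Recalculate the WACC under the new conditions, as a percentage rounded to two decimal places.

11.59%

After the change:
Total capital V = 20 + 15.42 = 35.42.
Equity: weight = 20/35.42 = 0.5647; cost = 16.3%.
Term loan: weight = 15.42/35.42 = 0.4353; after-tax cost = 7.61% × (1 − 28%) = 5.4792%.
WACC = 0.5647 × 16.3000% + 0.4353 × 5.4792% = 11.5892%.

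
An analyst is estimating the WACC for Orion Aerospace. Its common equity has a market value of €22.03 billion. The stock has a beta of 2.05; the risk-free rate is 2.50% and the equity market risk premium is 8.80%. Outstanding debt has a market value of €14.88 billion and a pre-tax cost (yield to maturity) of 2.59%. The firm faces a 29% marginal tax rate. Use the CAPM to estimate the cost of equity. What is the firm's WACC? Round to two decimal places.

Cost of equity via CAPM: Re = 2.5% + 2.05 × 8.8% = 20.5400%.
Total capital V = 22.03 + 14.88 = 36.91.
Equity: weight = 22.03/36.91 = 0.5969; cost = 20.54%.
Debt: weight = 14.88/36.91 = 0.4031; after-tax cost = 2.59% × (1 − 29%) = 1.8389%.
WACC = 0.5969 × 20.5400% + 0.4031 × 1.8389% = 13.0008%.

13.00%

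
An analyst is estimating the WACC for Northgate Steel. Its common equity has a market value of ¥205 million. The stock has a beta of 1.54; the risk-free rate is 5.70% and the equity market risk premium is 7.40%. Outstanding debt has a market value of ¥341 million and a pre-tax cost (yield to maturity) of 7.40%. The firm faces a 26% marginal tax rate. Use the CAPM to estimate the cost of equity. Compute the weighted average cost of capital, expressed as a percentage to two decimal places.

9.84%

Cost of equity via CAPM: Re = 5.7% + 1.54 × 7.4% = 17.0960%.
Total capital V = 205 + 341 = 546.
Equity: weight = 205/546 = 0.3755; cost = 17.096%.
Debt: weight = 341/546 = 0.6245; after-tax cost = 7.4% × (1 − 26%) = 5.4760%.
WACC = 0.3755 × 17.0960% + 0.6245 × 5.4760% = 9.8388%.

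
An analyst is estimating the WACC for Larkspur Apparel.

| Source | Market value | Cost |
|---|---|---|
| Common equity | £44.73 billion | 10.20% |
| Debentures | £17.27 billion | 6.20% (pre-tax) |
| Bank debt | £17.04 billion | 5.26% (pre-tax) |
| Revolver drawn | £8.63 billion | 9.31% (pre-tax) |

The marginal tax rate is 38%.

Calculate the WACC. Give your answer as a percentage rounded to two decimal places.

Total capital V = 44.73 + 17.27 + 17.04 + 8.63 = 87.67.
Equity: weight = 44.73/87.67 = 0.5102; cost = 10.2%.
Debentures: weight = 17.27/87.67 = 0.1970; after-tax cost = 6.2% × (1 − 38%) = 3.8440%.
Bank debt: weight = 17.04/87.67 = 0.1944; after-tax cost = 5.26% × (1 − 38%) = 3.2612%.
Revolver drawn: weight = 8.63/87.67 = 0.0984; after-tax cost = 9.31% × (1 − 38%) = 5.7722%.
WACC = 0.5102 × 10.2000% + 0.1970 × 3.8440% + 0.1944 × 3.2612% + 0.0984 × 5.7722% = 7.1634%.

7.16%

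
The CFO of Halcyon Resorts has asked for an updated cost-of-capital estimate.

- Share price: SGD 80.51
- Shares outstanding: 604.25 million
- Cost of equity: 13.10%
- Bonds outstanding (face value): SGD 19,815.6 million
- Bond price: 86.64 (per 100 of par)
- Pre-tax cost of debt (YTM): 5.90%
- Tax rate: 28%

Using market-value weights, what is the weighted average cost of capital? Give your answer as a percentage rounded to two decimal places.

Market value of equity E = 80.51 × 604.25m = 48648.1675m. Market value of debt D = 19815.6m × 86.64/100 = 17168.23584m.
Total capital V = 48648.1675 + 17168.23584 = 65816.40334.
Equity: weight = 48648.1675/65816.40334 = 0.7391; cost = 13.1%.
Bonds outstanding: weight = 17168.23584/65816.40334 = 0.2609; after-tax cost = 5.9% × (1 − 28%) = 4.2480%.
WACC = 0.7391 × 13.1000% + 0.2609 × 4.2480% = 10.7910%.

10.79%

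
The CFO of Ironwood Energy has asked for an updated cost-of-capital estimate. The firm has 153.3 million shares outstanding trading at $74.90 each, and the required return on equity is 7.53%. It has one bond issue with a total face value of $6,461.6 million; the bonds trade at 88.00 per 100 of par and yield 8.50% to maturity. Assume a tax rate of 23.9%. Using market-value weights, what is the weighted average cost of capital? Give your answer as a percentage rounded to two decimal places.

7.18%

Market value of equity E = 74.9 × 153.3m = 11482.17m. Market value of debt D = 6461.6m × 88.0/100 = 5686.208m.
Total capital V = 11482.17 + 5686.208 = 17168.378.
Equity: weight = 11482.17/17168.378 = 0.6688; cost = 7.53%.
Bonds outstanding: weight = 5686.208/17168.378 = 0.3312; after-tax cost = 8.5% × (1 − 23.9%) = 6.4685%.
WACC = 0.6688 × 7.5300% + 0.3312 × 6.4685% = 7.1784%.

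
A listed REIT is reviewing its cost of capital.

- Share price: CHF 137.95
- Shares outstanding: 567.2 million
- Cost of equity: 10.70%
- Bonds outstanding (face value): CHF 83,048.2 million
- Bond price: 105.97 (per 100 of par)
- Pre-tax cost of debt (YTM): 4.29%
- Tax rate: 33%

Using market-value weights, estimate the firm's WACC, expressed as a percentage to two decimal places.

Market value of equity E = 137.95 × 567.2m = 78245.24m. Market value of debt D = 83048.2m × 105.97/100 = 88006.17754m.
Total capital V = 78245.24 + 88006.17754 = 166251.41754.
Equity: weight = 78245.24/166251.41754 = 0.4706; cost = 10.7%.
Bonds outstanding: weight = 88006.17754/166251.41754 = 0.5294; after-tax cost = 4.29% × (1 − 33%) = 2.8743%.
WACC = 0.4706 × 10.7000% + 0.5294 × 2.8743% = 6.5574%.

6.56%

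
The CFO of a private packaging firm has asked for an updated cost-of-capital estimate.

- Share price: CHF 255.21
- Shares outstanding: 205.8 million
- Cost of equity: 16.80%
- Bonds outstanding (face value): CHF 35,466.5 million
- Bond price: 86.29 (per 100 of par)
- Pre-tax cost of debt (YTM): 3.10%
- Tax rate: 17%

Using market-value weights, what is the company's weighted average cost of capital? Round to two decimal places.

11.56%

Market value of equity E = 255.21 × 205.8m = 52522.218m. Market value of debt D = 35466.5m × 86.29/100 = 30604.04285m.
Total capital V = 52522.218 + 30604.04285 = 83126.26085.
Equity: weight = 52522.218/83126.26085 = 0.6318; cost = 16.8%.
Bonds outstanding: weight = 30604.04285/83126.26085 = 0.3682; after-tax cost = 3.1% × (1 − 17%) = 2.5730%.
WACC = 0.6318 × 16.8000% + 0.3682 × 2.5730% = 11.5621%.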